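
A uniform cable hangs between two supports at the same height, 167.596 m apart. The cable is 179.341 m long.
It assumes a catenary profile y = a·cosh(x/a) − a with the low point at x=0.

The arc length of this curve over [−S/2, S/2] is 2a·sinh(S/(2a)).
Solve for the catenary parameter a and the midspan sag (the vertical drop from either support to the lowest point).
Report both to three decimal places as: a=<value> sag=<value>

seed: a₀ = √(S³/(24(L−S))) = √(167.596³/(24·11.745)) = 129.229999
iter 1: u=0.648441  f(a)=+2.494e-01  f'(a)=-1.895e-01  a ← 129.229999 − (+2.494e-01/-1.895e-01) = 130.545960
iter 2: u=0.641904  f(a)=+3.861e-03  f'(a)=-1.837e-01  a ← 130.545960 − (+3.861e-03/-1.837e-01) = 130.566977
iter 3: u=0.641801  f(a)=+9.575e-07  f'(a)=-1.836e-01  a ← 130.566977 − (+9.575e-07/-1.836e-01) = 130.566982
iter 4: u=0.641801  f(a)=+8.527e-14  f'(a)=-1.836e-01  a ← 130.566982 − (+8.527e-14/-1.836e-01) = 130.566982
converged: |Δa| < 1e-12 after 4 iterations
sag = a·(cosh(S/(2a)) − 1) = 130.566982·(cosh(0.641801) − 1) = 27.826627
T_max/T_min = cosh(S/(2a)) = 1.213121

a=130.567 sag=27.827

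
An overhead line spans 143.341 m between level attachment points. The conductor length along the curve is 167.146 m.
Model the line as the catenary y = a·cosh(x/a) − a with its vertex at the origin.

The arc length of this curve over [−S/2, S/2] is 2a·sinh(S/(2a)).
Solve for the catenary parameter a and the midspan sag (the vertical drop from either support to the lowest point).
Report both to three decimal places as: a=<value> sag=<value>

seed: a₀ = √(S³/(24(L−S))) = √(143.341³/(24·23.805)) = 71.798593
iter 1: u=0.998216  f(a)=+1.215e+00  f'(a)=-7.316e-01  a ← 71.798593 − (+1.215e+00/-7.316e-01) = 73.458762
iter 2: u=0.975656  f(a)=+4.340e-02  f'(a)=-6.801e-01  a ← 73.458762 − (+4.340e-02/-6.801e-01) = 73.522576
iter 3: u=0.974809  f(a)=+5.998e-05  f'(a)=-6.783e-01  a ← 73.522576 − (+5.998e-05/-6.783e-01) = 73.522665
iter 4: u=0.974808  f(a)=+1.149e-10  f'(a)=-6.783e-01  a ← 73.522665 − (+1.149e-10/-6.783e-01) = 73.522665
iter 5: u=0.974808  f(a)=+0.000e+00  f'(a)=-6.783e-01  a ← 73.522665 − (+0.000e+00/-6.783e-01) = 73.522665
converged: |Δa| < 1e-12 after 5 iterations
sag = a·(cosh(S/(2a)) − 1) = 73.522665·(cosh(0.974808) − 1) = 37.787840
T_max/T_min = cosh(S/(2a)) = 1.513962

a=73.523 sag=37.788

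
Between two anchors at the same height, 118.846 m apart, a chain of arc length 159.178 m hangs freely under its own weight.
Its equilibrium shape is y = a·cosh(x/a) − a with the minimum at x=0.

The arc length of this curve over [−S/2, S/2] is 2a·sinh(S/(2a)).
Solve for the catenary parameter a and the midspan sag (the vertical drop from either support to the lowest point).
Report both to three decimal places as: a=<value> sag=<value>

seed: a₀ = √(S³/(24(L−S))) = √(118.846³/(24·40.332)) = 41.643417
iter 1: u=1.426948  f(a)=+4.311e+00  f'(a)=-2.361e+00  a ← 41.643417 − (+4.311e+00/-2.361e+00) = 43.469156
iter 2: u=1.367015  f(a)=+2.997e-01  f'(a)=-2.043e+00  a ← 43.469156 − (+2.997e-01/-2.043e+00) = 43.615837
iter 3: u=1.362418  f(a)=+1.688e-03  f'(a)=-2.020e+00  a ← 43.615837 − (+1.688e-03/-2.020e+00) = 43.616673
iter 4: u=1.362392  f(a)=+5.421e-08  f'(a)=-2.020e+00  a ← 43.616673 − (+5.421e-08/-2.020e+00) = 43.616673
iter 5: u=1.362392  f(a)=+2.842e-14  f'(a)=-2.020e+00  a ← 43.616673 − (+2.842e-14/-2.020e+00) = 43.616673
converged: |Δa| < 1e-12 after 5 iterations
sag = a·(cosh(S/(2a)) − 1) = 43.616673·(cosh(1.362392) − 1) = 47.140272
T_max/T_min = cosh(S/(2a)) = 2.080786

a=43.617 sag=47.140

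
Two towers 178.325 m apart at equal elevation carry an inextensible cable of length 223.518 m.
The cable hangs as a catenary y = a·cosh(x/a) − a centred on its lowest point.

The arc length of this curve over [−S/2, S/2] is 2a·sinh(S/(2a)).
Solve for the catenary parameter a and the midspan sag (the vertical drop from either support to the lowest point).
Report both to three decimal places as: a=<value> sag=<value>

seed: a₀ = √(S³/(24(L−S))) = √(178.325³/(24·45.193)) = 72.306467
iter 1: u=1.233119  f(a)=+3.563e+00  f'(a)=-1.451e+00  a ← 72.306467 − (+3.563e+00/-1.451e+00) = 74.762492
iter 2: u=1.192610  f(a)=+1.896e-01  f'(a)=-1.300e+00  a ← 74.762492 − (+1.896e-01/-1.300e+00) = 74.908322
iter 3: u=1.190288  f(a)=+6.036e-04  f'(a)=-1.292e+00  a ← 74.908322 − (+6.036e-04/-1.292e+00) = 74.908789
iter 4: u=1.190281  f(a)=+6.160e-09  f'(a)=-1.292e+00  a ← 74.908789 − (+6.160e-09/-1.292e+00) = 74.908789
iter 5: u=1.190281  f(a)=-2.842e-14  f'(a)=-1.292e+00  a ← 74.908789 − (-2.842e-14/-1.292e+00) = 74.908789
converged: |Δa| < 1e-12 after 5 iterations
sag = a·(cosh(S/(2a)) − 1) = 74.908789·(cosh(1.190281) − 1) = 59.632657
T_max/T_min = cosh(S/(2a)) = 1.796070

a=74.909 sag=59.633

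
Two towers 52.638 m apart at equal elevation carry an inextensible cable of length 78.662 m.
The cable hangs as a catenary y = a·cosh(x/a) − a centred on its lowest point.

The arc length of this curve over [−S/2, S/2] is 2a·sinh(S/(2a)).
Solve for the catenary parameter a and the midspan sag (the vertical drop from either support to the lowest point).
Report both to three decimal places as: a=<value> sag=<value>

seed: a₀ = √(S³/(24(L−S))) = √(52.638³/(24·26.024)) = 15.281164
iter 1: u=1.722316  f(a)=+4.144e+00  f'(a)=-4.529e+00  a ← 15.281164 − (+4.144e+00/-4.529e+00) = 16.196055
iter 2: u=1.625025  f(a)=+4.013e-01  f'(a)=-3.691e+00  a ← 16.196055 − (+4.013e-01/-3.691e+00) = 16.304783
iter 3: u=1.614189  f(a)=+4.655e-03  f'(a)=-3.606e+00  a ← 16.304783 − (+4.655e-03/-3.606e+00) = 16.306074
iter 4: u=1.614061  f(a)=+6.424e-07  f'(a)=-3.605e+00  a ← 16.306074 − (+6.424e-07/-3.605e+00) = 16.306075
iter 5: u=1.614061  f(a)=+2.842e-14  f'(a)=-3.605e+00  a ← 16.306075 − (+2.842e-14/-3.605e+00) = 16.306075
converged: |Δa| < 1e-12 after 5 iterations
sag = a·(cosh(S/(2a)) − 1) = 16.306075·(cosh(1.614061) − 1) = 26.271098
T_max/T_min = cosh(S/(2a)) = 2.611123

a=16.306 sag=26.271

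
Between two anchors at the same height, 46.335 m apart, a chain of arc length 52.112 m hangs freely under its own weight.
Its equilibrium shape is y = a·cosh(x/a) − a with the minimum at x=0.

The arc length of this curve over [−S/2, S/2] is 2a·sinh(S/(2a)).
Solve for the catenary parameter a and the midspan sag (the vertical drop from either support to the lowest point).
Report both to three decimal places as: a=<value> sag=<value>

seed: a₀ = √(S³/(24(L−S))) = √(46.335³/(24·5.777)) = 26.785943
iter 1: u=0.864913  f(a)=+2.200e-01  f'(a)=-4.645e-01  a ← 26.785943 − (+2.200e-01/-4.645e-01) = 27.259519
iter 2: u=0.849887  f(a)=+5.969e-03  f'(a)=-4.396e-01  a ← 27.259519 − (+5.969e-03/-4.396e-01) = 27.273098
iter 3: u=0.849463  f(a)=+4.668e-06  f'(a)=-4.389e-01  a ← 27.273098 − (+4.668e-06/-4.389e-01) = 27.273109
iter 4: u=0.849463  f(a)=+2.863e-12  f'(a)=-4.389e-01  a ← 27.273109 − (+2.863e-12/-4.389e-01) = 27.273109
converged: |Δa| < 1e-12 after 4 iterations
sag = a·(cosh(S/(2a)) − 1) = 27.273109·(cosh(0.849463) − 1) = 10.446085
T_max/T_min = cosh(S/(2a)) = 1.383018

a=27.273 sag=10.446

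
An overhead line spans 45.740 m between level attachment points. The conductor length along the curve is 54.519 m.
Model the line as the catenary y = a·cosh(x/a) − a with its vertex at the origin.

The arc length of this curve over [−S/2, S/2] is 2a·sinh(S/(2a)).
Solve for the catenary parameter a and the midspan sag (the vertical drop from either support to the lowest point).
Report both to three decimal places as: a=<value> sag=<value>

seed: a₀ = √(S³/(24(L−S))) = √(45.740³/(24·8.779)) = 21.311602
iter 1: u=1.073124  f(a)=+5.196e-01  f'(a)=-9.227e-01  a ← 21.311602 − (+5.196e-01/-9.227e-01) = 21.874687
iter 2: u=1.045501  f(a)=+2.130e-02  f'(a)=-8.485e-01  a ← 21.874687 − (+2.130e-02/-8.485e-01) = 21.899796
iter 3: u=1.044302  f(a)=+3.921e-05  f'(a)=-8.453e-01  a ← 21.899796 − (+3.921e-05/-8.453e-01) = 21.899842
iter 4: u=1.044300  f(a)=+1.334e-10  f'(a)=-8.453e-01  a ← 21.899842 − (+1.334e-10/-8.453e-01) = 21.899842
iter 5: u=1.044300  f(a)=+0.000e+00  f'(a)=-8.453e-01  a ← 21.899842 − (+0.000e+00/-8.453e-01) = 21.899842
converged: |Δa| < 1e-12 after 5 iterations
sag = a·(cosh(S/(2a)) − 1) = 21.899842·(cosh(1.044300) − 1) = 13.067048
T_max/T_min = cosh(S/(2a)) = 1.596673

a=21.900 sag=13.067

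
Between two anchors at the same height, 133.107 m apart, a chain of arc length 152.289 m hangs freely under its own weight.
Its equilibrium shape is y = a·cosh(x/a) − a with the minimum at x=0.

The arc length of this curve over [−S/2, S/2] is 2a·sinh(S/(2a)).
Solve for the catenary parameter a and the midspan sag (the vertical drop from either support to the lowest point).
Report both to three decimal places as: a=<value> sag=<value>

a=73.071 sag=32.463

seed: a₀ = √(S³/(24(L−S))) = √(133.107³/(24·19.182)) = 71.572927
iter 1: u=0.929870  f(a)=+8.466e-01  f'(a)=-5.838e-01  a ← 71.572927 − (+8.466e-01/-5.838e-01) = 73.023000
iter 2: u=0.911405  f(a)=+2.641e-02  f'(a)=-5.479e-01  a ← 73.023000 − (+2.641e-02/-5.479e-01) = 73.071206
iter 3: u=0.910803  f(a)=+2.754e-05  f'(a)=-5.468e-01  a ← 73.071206 − (+2.754e-05/-5.468e-01) = 73.071256
iter 4: u=0.910803  f(a)=+3.004e-11  f'(a)=-5.468e-01  a ← 73.071256 − (+3.004e-11/-5.468e-01) = 73.071256
converged: |Δa| < 1e-12 after 4 iterations
sag = a·(cosh(S/(2a)) − 1) = 73.071256·(cosh(0.910803) − 1) = 32.462593
T_max/T_min = cosh(S/(2a)) = 1.444259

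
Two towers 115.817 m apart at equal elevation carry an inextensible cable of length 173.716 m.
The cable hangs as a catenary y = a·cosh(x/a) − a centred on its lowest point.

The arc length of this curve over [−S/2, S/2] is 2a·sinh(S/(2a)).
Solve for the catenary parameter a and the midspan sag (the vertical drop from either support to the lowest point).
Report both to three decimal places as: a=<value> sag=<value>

a=35.702 sag=58.207

seed: a₀ = √(S³/(24(L−S))) = √(115.817³/(24·57.899)) = 33.436231
iter 1: u=1.731909  f(a)=+9.330e+00  f'(a)=-4.620e+00  a ← 33.436231 − (+9.330e+00/-4.620e+00) = 35.455854
iter 2: u=1.633256  f(a)=+9.122e-01  f'(a)=-3.757e+00  a ← 35.455854 − (+9.122e-01/-3.757e+00) = 35.698667
iter 3: u=1.622147  f(a)=+1.081e-02  f'(a)=-3.668e+00  a ← 35.698667 − (+1.081e-02/-3.668e+00) = 35.701613
iter 4: u=1.622014  f(a)=+1.556e-06  f'(a)=-3.667e+00  a ← 35.701613 − (+1.556e-06/-3.667e+00) = 35.701613
iter 5: u=1.622014  f(a)=+5.684e-14  f'(a)=-3.667e+00  a ← 35.701613 − (+5.684e-14/-3.667e+00) = 35.701613
converged: |Δa| < 1e-12 after 5 iterations
sag = a·(cosh(S/(2a)) − 1) = 35.701613·(cosh(1.622014) − 1) = 58.207478
T_max/T_min = cosh(S/(2a)) = 2.630388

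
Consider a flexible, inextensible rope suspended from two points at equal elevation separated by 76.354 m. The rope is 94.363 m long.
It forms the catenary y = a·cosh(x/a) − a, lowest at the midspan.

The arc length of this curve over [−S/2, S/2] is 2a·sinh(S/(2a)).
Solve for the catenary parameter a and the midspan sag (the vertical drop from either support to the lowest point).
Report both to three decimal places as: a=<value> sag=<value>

seed: a₀ = √(S³/(24(L−S))) = √(76.354³/(24·18.009)) = 32.092036
iter 1: u=1.189610  f(a)=+1.318e+00  f'(a)=-1.289e+00  a ← 32.092036 − (+1.318e+00/-1.289e+00) = 33.114277
iter 2: u=1.152886  f(a)=+6.560e-02  f'(a)=-1.164e+00  a ← 33.114277 − (+6.560e-02/-1.164e+00) = 33.170635
iter 3: u=1.150928  f(a)=+1.813e-04  f'(a)=-1.158e+00  a ← 33.170635 − (+1.813e-04/-1.158e+00) = 33.170792
iter 4: u=1.150922  f(a)=+1.394e-09  f'(a)=-1.158e+00  a ← 33.170792 − (+1.394e-09/-1.158e+00) = 33.170792
iter 5: u=1.150922  f(a)=+2.842e-14  f'(a)=-1.158e+00  a ← 33.170792 − (+2.842e-14/-1.158e+00) = 33.170792
converged: |Δa| < 1e-12 after 5 iterations
sag = a·(cosh(S/(2a)) − 1) = 33.170792·(cosh(1.150922) − 1) = 24.504119
T_max/T_min = cosh(S/(2a)) = 1.738726

a=33.171 sag=24.504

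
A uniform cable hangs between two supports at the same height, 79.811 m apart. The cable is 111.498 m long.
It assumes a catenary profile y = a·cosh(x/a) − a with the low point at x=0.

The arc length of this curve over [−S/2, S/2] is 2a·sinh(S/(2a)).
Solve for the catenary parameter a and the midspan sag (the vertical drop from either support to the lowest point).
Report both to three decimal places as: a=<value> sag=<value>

seed: a₀ = √(S³/(24(L−S))) = √(79.811³/(24·31.687)) = 25.855203
iter 1: u=1.543422  f(a)=+3.995e+00  f'(a)=-3.087e+00  a ← 25.855203 − (+3.995e+00/-3.087e+00) = 27.149518
iter 2: u=1.469842  f(a)=+3.196e-01  f'(a)=-2.611e+00  a ← 27.149518 − (+3.196e-01/-2.611e+00) = 27.271927
iter 3: u=1.463245  f(a)=+2.438e-03  f'(a)=-2.571e+00  a ← 27.271927 − (+2.438e-03/-2.571e+00) = 27.272875
iter 4: u=1.463194  f(a)=+1.443e-07  f'(a)=-2.571e+00  a ← 27.272875 − (+1.443e-07/-2.571e+00) = 27.272875
iter 5: u=1.463194  f(a)=+1.421e-14  f'(a)=-2.571e+00  a ← 27.272875 − (+1.421e-14/-2.571e+00) = 27.272875
converged: |Δa| < 1e-12 after 5 iterations
sag = a·(cosh(S/(2a)) − 1) = 27.272875·(cosh(1.463194) − 1) = 34.789680
T_max/T_min = cosh(S/(2a)) = 2.275615

a=27.273 sag=34.790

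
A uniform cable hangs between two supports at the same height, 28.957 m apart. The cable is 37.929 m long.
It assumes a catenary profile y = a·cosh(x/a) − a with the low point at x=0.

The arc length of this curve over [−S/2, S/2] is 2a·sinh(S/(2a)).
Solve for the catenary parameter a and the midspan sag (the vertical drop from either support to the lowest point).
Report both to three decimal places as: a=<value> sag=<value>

a=11.081 sag=10.884

seed: a₀ = √(S³/(24(L−S))) = √(28.957³/(24·8.972)) = 10.618914
iter 1: u=1.363463  f(a)=+8.718e-01  f'(a)=-2.026e+00  a ← 10.618914 − (+8.718e-01/-2.026e+00) = 11.049338
iter 2: u=1.310350  f(a)=+5.581e-02  f'(a)=-1.774e+00  a ← 11.049338 − (+5.581e-02/-1.774e+00) = 11.080803
iter 3: u=1.306629  f(a)=+2.633e-04  f'(a)=-1.757e+00  a ← 11.080803 − (+2.633e-04/-1.757e+00) = 11.080953
iter 4: u=1.306611  f(a)=+5.922e-09  f'(a)=-1.757e+00  a ← 11.080953 − (+5.922e-09/-1.757e+00) = 11.080953
iter 5: u=1.306611  f(a)=+0.000e+00  f'(a)=-1.757e+00  a ← 11.080953 − (+0.000e+00/-1.757e+00) = 11.080953
converged: |Δa| < 1e-12 after 5 iterations
sag = a·(cosh(S/(2a)) − 1) = 11.080953·(cosh(1.306611) − 1) = 10.883559
T_max/T_min = cosh(S/(2a)) = 1.982186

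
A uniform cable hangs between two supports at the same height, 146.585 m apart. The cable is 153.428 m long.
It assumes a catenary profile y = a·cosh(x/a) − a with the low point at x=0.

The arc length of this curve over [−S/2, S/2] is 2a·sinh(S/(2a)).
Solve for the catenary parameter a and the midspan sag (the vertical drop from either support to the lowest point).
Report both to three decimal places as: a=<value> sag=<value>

seed: a₀ = √(S³/(24(L−S))) = √(146.585³/(24·6.843)) = 138.485852
iter 1: u=0.529242  f(a)=+9.648e-02  f'(a)=-1.016e-01  a ← 138.485852 − (+9.648e-02/-1.016e-01) = 139.435221
iter 2: u=0.525638  f(a)=+1.001e-03  f'(a)=-9.952e-02  a ← 139.435221 − (+1.001e-03/-9.952e-02) = 139.445280
iter 3: u=0.525600  f(a)=+1.103e-07  f'(a)=-9.950e-02  a ← 139.445280 − (+1.103e-07/-9.950e-02) = 139.445281
iter 4: u=0.525600  f(a)=+0.000e+00  f'(a)=-9.950e-02  a ← 139.445281 − (+0.000e+00/-9.950e-02) = 139.445281
converged: |Δa| < 1e-12 after 4 iterations
sag = a·(cosh(S/(2a)) − 1) = 139.445281·(cosh(0.525600) − 1) = 19.708808
T_max/T_min = cosh(S/(2a)) = 1.141337

a=139.445 sag=19.709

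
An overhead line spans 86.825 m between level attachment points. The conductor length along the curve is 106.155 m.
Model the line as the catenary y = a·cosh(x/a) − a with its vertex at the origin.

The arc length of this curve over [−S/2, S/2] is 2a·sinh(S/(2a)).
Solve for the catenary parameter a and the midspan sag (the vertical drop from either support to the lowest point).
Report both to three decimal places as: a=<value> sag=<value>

a=38.757 sag=26.965

seed: a₀ = √(S³/(24(L−S))) = √(86.825³/(24·19.330)) = 37.561735
iter 1: u=1.155764  f(a)=+1.333e+00  f'(a)=-1.173e+00  a ← 37.561735 − (+1.333e+00/-1.173e+00) = 38.697596
iter 2: u=1.121840  f(a)=+6.285e-02  f'(a)=-1.065e+00  a ← 38.697596 − (+6.285e-02/-1.065e+00) = 38.756601
iter 3: u=1.120132  f(a)=+1.550e-04  f'(a)=-1.060e+00  a ← 38.756601 − (+1.550e-04/-1.060e+00) = 38.756747
iter 4: u=1.120128  f(a)=+9.488e-10  f'(a)=-1.060e+00  a ← 38.756747 − (+9.488e-10/-1.060e+00) = 38.756747
iter 5: u=1.120128  f(a)=+0.000e+00  f'(a)=-1.060e+00  a ← 38.756747 − (+0.000e+00/-1.060e+00) = 38.756747
converged: |Δa| < 1e-12 after 5 iterations
sag = a·(cosh(S/(2a)) − 1) = 38.756747·(cosh(1.120128) − 1) = 26.964684
T_max/T_min = cosh(S/(2a)) = 1.695742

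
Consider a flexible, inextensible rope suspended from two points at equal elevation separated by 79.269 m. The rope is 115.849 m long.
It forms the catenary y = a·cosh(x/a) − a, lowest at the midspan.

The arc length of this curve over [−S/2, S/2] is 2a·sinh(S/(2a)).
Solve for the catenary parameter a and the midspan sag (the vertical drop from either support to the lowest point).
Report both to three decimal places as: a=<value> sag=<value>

a=25.319 sag=37.897

seed: a₀ = √(S³/(24(L−S))) = √(79.269³/(24·36.580)) = 23.819223
iter 1: u=1.663971  f(a)=+5.411e+00  f'(a)=-4.010e+00  a ← 23.819223 − (+5.411e+00/-4.010e+00) = 25.168488
iter 2: u=1.574767  f(a)=+4.938e-01  f'(a)=-3.309e+00  a ← 25.168488 − (+4.938e-01/-3.309e+00) = 25.317727
iter 3: u=1.565484  f(a)=+5.025e-03  f'(a)=-3.242e+00  a ← 25.317727 − (+5.025e-03/-3.242e+00) = 25.319277
iter 4: u=1.565388  f(a)=+5.321e-07  f'(a)=-3.241e+00  a ← 25.319277 − (+5.321e-07/-3.241e+00) = 25.319277
iter 5: u=1.565388  f(a)=-1.421e-14  f'(a)=-3.241e+00  a ← 25.319277 − (-1.421e-14/-3.241e+00) = 25.319277
converged: |Δa| < 1e-12 after 5 iterations
sag = a·(cosh(S/(2a)) − 1) = 25.319277·(cosh(1.565388) − 1) = 37.897125
T_max/T_min = cosh(S/(2a)) = 2.496770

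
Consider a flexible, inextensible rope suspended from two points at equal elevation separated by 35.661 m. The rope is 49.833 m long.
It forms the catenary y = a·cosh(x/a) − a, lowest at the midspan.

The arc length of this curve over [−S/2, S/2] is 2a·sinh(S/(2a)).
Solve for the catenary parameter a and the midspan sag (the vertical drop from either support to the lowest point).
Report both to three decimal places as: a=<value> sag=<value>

a=12.181 sag=15.554

seed: a₀ = √(S³/(24(L−S))) = √(35.661³/(24·14.172)) = 11.546998
iter 1: u=1.544168  f(a)=+1.789e+00  f'(a)=-3.092e+00  a ← 11.546998 − (+1.789e+00/-3.092e+00) = 12.125508
iter 2: u=1.470495  f(a)=+1.432e-01  f'(a)=-2.615e+00  a ← 12.125508 − (+1.432e-01/-2.615e+00) = 12.180275
iter 3: u=1.463883  f(a)=+1.095e-03  f'(a)=-2.575e+00  a ← 12.180275 − (+1.095e-03/-2.575e+00) = 12.180700
iter 4: u=1.463832  f(a)=+6.503e-08  f'(a)=-2.575e+00  a ← 12.180700 − (+6.503e-08/-2.575e+00) = 12.180700
iter 5: u=1.463832  f(a)=+0.000e+00  f'(a)=-2.575e+00  a ← 12.180700 − (+0.000e+00/-2.575e+00) = 12.180700
converged: |Δa| < 1e-12 after 5 iterations
sag = a·(cosh(S/(2a)) − 1) = 12.180700·(cosh(1.463832) − 1) = 15.553781
T_max/T_min = cosh(S/(2a)) = 2.276920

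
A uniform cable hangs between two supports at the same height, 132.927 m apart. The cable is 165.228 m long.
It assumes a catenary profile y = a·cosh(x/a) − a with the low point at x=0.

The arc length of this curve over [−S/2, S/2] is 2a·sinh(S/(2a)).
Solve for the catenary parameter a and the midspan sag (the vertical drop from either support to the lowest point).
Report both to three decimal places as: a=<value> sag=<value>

a=56.947 sag=43.393

seed: a₀ = √(S³/(24(L−S))) = √(132.927³/(24·32.301)) = 55.043520
iter 1: u=1.207472  f(a)=+2.438e+00  f'(a)=-1.354e+00  a ← 55.043520 − (+2.438e+00/-1.354e+00) = 56.844316
iter 2: u=1.169220  f(a)=+1.248e-01  f'(a)=-1.219e+00  a ← 56.844316 − (+1.248e-01/-1.219e+00) = 56.946699
iter 3: u=1.167118  f(a)=+3.657e-04  f'(a)=-1.211e+00  a ← 56.946699 − (+3.657e-04/-1.211e+00) = 56.947001
iter 4: u=1.167111  f(a)=+3.162e-09  f'(a)=-1.211e+00  a ← 56.947001 − (+3.162e-09/-1.211e+00) = 56.947001
iter 5: u=1.167111  f(a)=+5.684e-14  f'(a)=-1.211e+00  a ← 56.947001 − (+5.684e-14/-1.211e+00) = 56.947001
converged: |Δa| < 1e-12 after 5 iterations
sag = a·(cosh(S/(2a)) − 1) = 56.947001·(cosh(1.167111) − 1) = 43.392592
T_max/T_min = cosh(S/(2a)) = 1.761982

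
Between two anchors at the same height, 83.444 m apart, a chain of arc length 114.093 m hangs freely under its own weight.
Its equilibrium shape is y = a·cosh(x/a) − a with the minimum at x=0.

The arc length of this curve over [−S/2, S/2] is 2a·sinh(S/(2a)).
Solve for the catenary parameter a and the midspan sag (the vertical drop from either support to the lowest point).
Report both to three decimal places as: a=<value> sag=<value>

seed: a₀ = √(S³/(24(L−S))) = √(83.444³/(24·30.649)) = 28.104696
iter 1: u=1.484521  f(a)=+3.560e+00  f'(a)=-2.701e+00  a ← 28.104696 − (+3.560e+00/-2.701e+00) = 29.422644
iter 2: u=1.418023  f(a)=+2.657e-01  f'(a)=-2.312e+00  a ← 29.422644 − (+2.657e-01/-2.312e+00) = 29.537598
iter 3: u=1.412505  f(a)=+1.745e-03  f'(a)=-2.281e+00  a ← 29.537598 − (+1.745e-03/-2.281e+00) = 29.538363
iter 4: u=1.412468  f(a)=+7.629e-08  f'(a)=-2.281e+00  a ← 29.538363 − (+7.629e-08/-2.281e+00) = 29.538363
iter 5: u=1.412468  f(a)=-1.421e-14  f'(a)=-2.281e+00  a ← 29.538363 − (-1.421e-14/-2.281e+00) = 29.538363
converged: |Δa| < 1e-12 after 5 iterations
sag = a·(cosh(S/(2a)) − 1) = 29.538363·(cosh(1.412468) − 1) = 34.701952
T_max/T_min = cosh(S/(2a)) = 2.174810

a=29.538 sag=34.702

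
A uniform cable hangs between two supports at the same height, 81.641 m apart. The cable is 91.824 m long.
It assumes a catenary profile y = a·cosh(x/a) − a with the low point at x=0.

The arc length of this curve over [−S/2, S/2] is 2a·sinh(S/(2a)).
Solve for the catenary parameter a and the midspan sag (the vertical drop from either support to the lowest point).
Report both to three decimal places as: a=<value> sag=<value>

seed: a₀ = √(S³/(24(L−S))) = √(81.641³/(24·10.183)) = 47.186632
iter 1: u=0.865086  f(a)=+3.879e-01  f'(a)=-4.648e-01  a ← 47.186632 − (+3.879e-01/-4.648e-01) = 48.021208
iter 2: u=0.850051  f(a)=+1.053e-02  f'(a)=-4.399e-01  a ← 48.021208 − (+1.053e-02/-4.399e-01) = 48.045149
iter 3: u=0.849628  f(a)=+8.241e-06  f'(a)=-4.392e-01  a ← 48.045149 − (+8.241e-06/-4.392e-01) = 48.045167
iter 4: u=0.849628  f(a)=+5.045e-12  f'(a)=-4.392e-01  a ← 48.045167 − (+5.045e-12/-4.392e-01) = 48.045167
converged: |Δa| < 1e-12 after 4 iterations
sag = a·(cosh(S/(2a)) − 1) = 48.045167·(cosh(0.849628) − 1) = 18.409703
T_max/T_min = cosh(S/(2a)) = 1.383175

a=48.045 sag=18.410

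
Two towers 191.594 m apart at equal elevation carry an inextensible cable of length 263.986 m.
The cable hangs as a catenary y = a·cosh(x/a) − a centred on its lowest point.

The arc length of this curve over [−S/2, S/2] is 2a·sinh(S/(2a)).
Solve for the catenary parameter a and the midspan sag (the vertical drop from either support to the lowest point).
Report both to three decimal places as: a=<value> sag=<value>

seed: a₀ = √(S³/(24(L−S))) = √(191.594³/(24·72.392)) = 63.624143
iter 1: u=1.505671  f(a)=+8.663e+00  f'(a)=-2.835e+00  a ← 63.624143 − (+8.663e+00/-2.835e+00) = 66.679779
iter 2: u=1.436672  f(a)=+6.632e-01  f'(a)=-2.416e+00  a ← 66.679779 − (+6.632e-01/-2.416e+00) = 66.954253
iter 3: u=1.430783  f(a)=+4.599e-03  f'(a)=-2.383e+00  a ← 66.954253 − (+4.599e-03/-2.383e+00) = 66.956183
iter 4: u=1.430742  f(a)=+2.245e-07  f'(a)=-2.383e+00  a ← 66.956183 − (+2.245e-07/-2.383e+00) = 66.956183
iter 5: u=1.430742  f(a)=+0.000e+00  f'(a)=-2.383e+00  a ← 66.956183 − (+0.000e+00/-2.383e+00) = 66.956183
converged: |Δa| < 1e-12 after 5 iterations
sag = a·(cosh(S/(2a)) − 1) = 66.956183·(cosh(1.430742) − 1) = 81.048150
T_max/T_min = cosh(S/(2a)) = 2.210466

a=66.956 sag=81.048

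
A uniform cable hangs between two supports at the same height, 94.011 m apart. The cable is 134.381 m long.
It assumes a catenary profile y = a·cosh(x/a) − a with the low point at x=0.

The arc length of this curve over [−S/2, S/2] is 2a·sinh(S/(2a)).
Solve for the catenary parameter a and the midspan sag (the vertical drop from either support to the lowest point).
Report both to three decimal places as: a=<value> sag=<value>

a=31.010 sag=42.991

seed: a₀ = √(S³/(24(L−S))) = √(94.011³/(24·40.370)) = 29.284176
iter 1: u=1.605150  f(a)=+5.531e+00  f'(a)=-3.536e+00  a ← 29.284176 − (+5.531e+00/-3.536e+00) = 30.848455
iter 2: u=1.523755  f(a)=+4.741e-01  f'(a)=-2.954e+00  a ← 30.848455 − (+4.741e-01/-2.954e+00) = 31.008979
iter 3: u=1.515867  f(a)=+4.205e-03  f'(a)=-2.901e+00  a ← 31.008979 − (+4.205e-03/-2.901e+00) = 31.010428
iter 4: u=1.515797  f(a)=+3.372e-07  f'(a)=-2.901e+00  a ← 31.010428 − (+3.372e-07/-2.901e+00) = 31.010428
iter 5: u=1.515797  f(a)=-2.842e-14  f'(a)=-2.901e+00  a ← 31.010428 − (-2.842e-14/-2.901e+00) = 31.010428
converged: |Δa| < 1e-12 after 5 iterations
sag = a·(cosh(S/(2a)) − 1) = 31.010428·(cosh(1.515797) − 1) = 42.990990
T_max/T_min = cosh(S/(2a)) = 2.386340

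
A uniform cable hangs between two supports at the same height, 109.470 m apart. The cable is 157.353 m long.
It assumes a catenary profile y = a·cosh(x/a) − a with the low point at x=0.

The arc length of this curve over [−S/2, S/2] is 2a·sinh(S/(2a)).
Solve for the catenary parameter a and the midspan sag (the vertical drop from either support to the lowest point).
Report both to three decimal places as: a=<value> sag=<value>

seed: a₀ = √(S³/(24(L−S))) = √(109.470³/(24·47.883)) = 33.786747
iter 1: u=1.620014  f(a)=+6.691e+00  f'(a)=-3.652e+00  a ← 33.786747 − (+6.691e+00/-3.652e+00) = 35.619025
iter 2: u=1.536679  f(a)=+5.828e-01  f'(a)=-3.041e+00  a ← 35.619025 − (+5.828e-01/-3.041e+00) = 35.810694
iter 3: u=1.528454  f(a)=+5.355e-03  f'(a)=-2.985e+00  a ← 35.810694 − (+5.355e-03/-2.985e+00) = 35.812488
iter 4: u=1.528377  f(a)=+4.611e-07  f'(a)=-2.985e+00  a ← 35.812488 − (+4.611e-07/-2.985e+00) = 35.812488
iter 5: u=1.528377  f(a)=+0.000e+00  f'(a)=-2.985e+00  a ← 35.812488 − (+0.000e+00/-2.985e+00) = 35.812488
converged: |Δa| < 1e-12 after 5 iterations
sag = a·(cosh(S/(2a)) − 1) = 35.812488·(cosh(1.528377) − 1) = 50.631285
T_max/T_min = cosh(S/(2a)) = 2.413789

a=35.812 sag=50.631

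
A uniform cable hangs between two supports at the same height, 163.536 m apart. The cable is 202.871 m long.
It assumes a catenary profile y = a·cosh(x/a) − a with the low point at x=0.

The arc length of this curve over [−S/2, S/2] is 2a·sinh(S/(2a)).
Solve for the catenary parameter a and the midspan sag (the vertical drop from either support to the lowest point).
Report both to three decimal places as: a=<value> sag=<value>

seed: a₀ = √(S³/(24(L−S))) = √(163.536³/(24·39.335)) = 68.065158
iter 1: u=1.201319  f(a)=+2.938e+00  f'(a)=-1.331e+00  a ← 68.065158 − (+2.938e+00/-1.331e+00) = 70.271692
iter 2: u=1.163598  f(a)=+1.489e-01  f'(a)=-1.200e+00  a ← 70.271692 − (+1.489e-01/-1.200e+00) = 70.395828
iter 3: u=1.161546  f(a)=+4.278e-04  f'(a)=-1.193e+00  a ← 70.395828 − (+4.278e-04/-1.193e+00) = 70.396187
iter 4: u=1.161540  f(a)=+3.553e-09  f'(a)=-1.193e+00  a ← 70.396187 − (+3.553e-09/-1.193e+00) = 70.396187
iter 5: u=1.161540  f(a)=-2.842e-14  f'(a)=-1.193e+00  a ← 70.396187 − (-2.842e-14/-1.193e+00) = 70.396187
converged: |Δa| < 1e-12 after 5 iterations
sag = a·(cosh(S/(2a)) − 1) = 70.396187·(cosh(1.161540) − 1) = 53.073582
T_max/T_min = cosh(S/(2a)) = 1.753927

a=70.396 sag=53.074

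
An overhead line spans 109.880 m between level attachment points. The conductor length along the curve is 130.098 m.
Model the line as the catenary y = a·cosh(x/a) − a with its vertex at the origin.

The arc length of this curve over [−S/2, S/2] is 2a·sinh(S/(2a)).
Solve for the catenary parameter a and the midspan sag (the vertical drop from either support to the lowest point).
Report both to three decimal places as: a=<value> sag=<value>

a=53.674 sag=30.660

seed: a₀ = √(S³/(24(L−S))) = √(109.880³/(24·20.218)) = 52.288148
iter 1: u=1.050716  f(a)=+1.146e+00  f'(a)=-8.621e-01  a ← 52.288148 − (+1.146e+00/-8.621e-01) = 53.617196
iter 2: u=1.024671  f(a)=+4.514e-02  f'(a)=-7.954e-01  a ← 53.617196 − (+4.514e-02/-7.954e-01) = 53.673947
iter 3: u=1.023588  f(a)=+7.642e-05  f'(a)=-7.927e-01  a ← 53.673947 − (+7.642e-05/-7.927e-01) = 53.674043
iter 4: u=1.023586  f(a)=+2.199e-10  f'(a)=-7.927e-01  a ← 53.674043 − (+2.199e-10/-7.927e-01) = 53.674043
iter 5: u=1.023586  f(a)=+2.842e-14  f'(a)=-7.927e-01  a ← 53.674043 − (+2.842e-14/-7.927e-01) = 53.674043
converged: |Δa| < 1e-12 after 5 iterations
sag = a·(cosh(S/(2a)) − 1) = 53.674043·(cosh(1.023586) − 1) = 30.660264
T_max/T_min = cosh(S/(2a)) = 1.571231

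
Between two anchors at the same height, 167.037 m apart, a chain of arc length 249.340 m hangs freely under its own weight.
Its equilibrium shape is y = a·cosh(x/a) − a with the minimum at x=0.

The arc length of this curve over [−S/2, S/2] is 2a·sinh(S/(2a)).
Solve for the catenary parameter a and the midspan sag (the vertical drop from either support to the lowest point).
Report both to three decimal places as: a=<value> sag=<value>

seed: a₀ = √(S³/(24(L−S))) = √(167.037³/(24·82.303)) = 48.574190
iter 1: u=1.719401  f(a)=+1.306e+01  f'(a)=-4.502e+00  a ← 48.574190 − (+1.306e+01/-4.502e+00) = 51.474505
iter 2: u=1.622522  f(a)=+1.261e+00  f'(a)=-3.671e+00  a ← 51.474505 − (+1.261e+00/-3.671e+00) = 51.817973
iter 3: u=1.611767  f(a)=+1.453e-02  f'(a)=-3.587e+00  a ← 51.817973 − (+1.453e-02/-3.587e+00) = 51.822024
iter 4: u=1.611641  f(a)=+1.980e-06  f'(a)=-3.586e+00  a ← 51.822024 − (+1.980e-06/-3.586e+00) = 51.822025
iter 5: u=1.611641  f(a)=+5.684e-14  f'(a)=-3.586e+00  a ← 51.822025 − (+5.684e-14/-3.586e+00) = 51.822025
converged: |Δa| < 1e-12 after 5 iterations
sag = a·(cosh(S/(2a)) − 1) = 51.822025·(cosh(1.611641) − 1) = 83.189572
T_max/T_min = cosh(S/(2a)) = 2.605294

a=51.822 sag=83.190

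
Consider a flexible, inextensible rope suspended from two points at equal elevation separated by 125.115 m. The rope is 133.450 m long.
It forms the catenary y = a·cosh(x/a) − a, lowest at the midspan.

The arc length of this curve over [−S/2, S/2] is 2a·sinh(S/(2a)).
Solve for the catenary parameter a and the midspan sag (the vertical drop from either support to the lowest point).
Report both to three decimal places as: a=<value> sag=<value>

seed: a₀ = √(S³/(24(L−S))) = √(125.115³/(24·8.335)) = 98.947687
iter 1: u=0.632228  f(a)=+1.682e-01  f'(a)=-1.753e-01  a ← 98.947687 − (+1.682e-01/-1.753e-01) = 99.907018
iter 2: u=0.626157  f(a)=+2.477e-03  f'(a)=-1.702e-01  a ← 99.907018 − (+2.477e-03/-1.702e-01) = 99.921574
iter 3: u=0.626066  f(a)=+5.553e-07  f'(a)=-1.701e-01  a ← 99.921574 − (+5.553e-07/-1.701e-01) = 99.921577
iter 4: u=0.626066  f(a)=+2.842e-14  f'(a)=-1.701e-01  a ← 99.921577 − (+2.842e-14/-1.701e-01) = 99.921577
converged: |Δa| < 1e-12 after 4 iterations
sag = a·(cosh(S/(2a)) − 1) = 99.921577·(cosh(0.626066) − 1) = 20.230606
T_max/T_min = cosh(S/(2a)) = 1.202465

a=99.922 sag=20.231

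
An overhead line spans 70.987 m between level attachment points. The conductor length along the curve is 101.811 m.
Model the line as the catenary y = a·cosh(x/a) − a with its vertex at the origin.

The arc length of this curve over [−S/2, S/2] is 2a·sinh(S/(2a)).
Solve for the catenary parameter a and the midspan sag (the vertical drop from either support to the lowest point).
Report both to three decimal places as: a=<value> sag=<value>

a=23.299 sag=32.685

seed: a₀ = √(S³/(24(L−S))) = √(70.987³/(24·30.824)) = 21.989640
iter 1: u=1.614101  f(a)=+4.274e+00  f'(a)=-3.605e+00  a ← 21.989640 − (+4.274e+00/-3.605e+00) = 23.175032
iter 2: u=1.531540  f(a)=+3.699e-01  f'(a)=-3.006e+00  a ← 23.175032 − (+3.699e-01/-3.006e+00) = 23.298092
iter 3: u=1.523451  f(a)=+3.351e-03  f'(a)=-2.952e+00  a ← 23.298092 − (+3.351e-03/-2.952e+00) = 23.299227
iter 4: u=1.523377  f(a)=+2.806e-07  f'(a)=-2.951e+00  a ← 23.299227 − (+2.806e-07/-2.951e+00) = 23.299227
iter 5: u=1.523377  f(a)=+1.421e-14  f'(a)=-2.951e+00  a ← 23.299227 − (+1.421e-14/-2.951e+00) = 23.299227
converged: |Δa| < 1e-12 after 5 iterations
sag = a·(cosh(S/(2a)) − 1) = 23.299227·(cosh(1.523377) − 1) = 32.684913
T_max/T_min = cosh(S/(2a)) = 2.402832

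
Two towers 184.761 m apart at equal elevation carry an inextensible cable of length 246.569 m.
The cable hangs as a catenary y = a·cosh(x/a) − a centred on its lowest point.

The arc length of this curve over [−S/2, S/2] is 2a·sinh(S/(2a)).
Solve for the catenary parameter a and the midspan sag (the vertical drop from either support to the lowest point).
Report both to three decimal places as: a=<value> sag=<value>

a=68.255 sag=72.663

seed: a₀ = √(S³/(24(L−S))) = √(184.761³/(24·61.808)) = 65.205990
iter 1: u=1.416749  f(a)=+6.508e+00  f'(a)=-2.305e+00  a ← 65.205990 − (+6.508e+00/-2.305e+00) = 68.029827
iter 2: u=1.357941  f(a)=+4.466e-01  f'(a)=-1.998e+00  a ← 68.029827 − (+4.466e-01/-1.998e+00) = 68.253343
iter 3: u=1.353494  f(a)=+2.446e-03  f'(a)=-1.976e+00  a ← 68.253343 − (+2.446e-03/-1.976e+00) = 68.254580
iter 4: u=1.353470  f(a)=+7.428e-08  f'(a)=-1.976e+00  a ← 68.254580 − (+7.428e-08/-1.976e+00) = 68.254581
iter 5: u=1.353470  f(a)=+2.842e-14  f'(a)=-1.976e+00  a ← 68.254581 − (+2.842e-14/-1.976e+00) = 68.254581
converged: |Δa| < 1e-12 after 5 iterations
sag = a·(cosh(S/(2a)) − 1) = 68.254581·(cosh(1.353470) − 1) = 72.662969
T_max/T_min = cosh(S/(2a)) = 2.064587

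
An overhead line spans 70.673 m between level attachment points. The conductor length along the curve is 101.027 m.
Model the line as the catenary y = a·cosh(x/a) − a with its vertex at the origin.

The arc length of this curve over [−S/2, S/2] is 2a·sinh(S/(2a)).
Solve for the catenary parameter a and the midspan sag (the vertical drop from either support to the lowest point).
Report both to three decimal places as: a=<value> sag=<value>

a=23.310 sag=32.322

seed: a₀ = √(S³/(24(L−S))) = √(70.673³/(24·30.354)) = 22.012365
iter 1: u=1.605302  f(a)=+4.160e+00  f'(a)=-3.537e+00  a ← 22.012365 − (+4.160e+00/-3.537e+00) = 23.188387
iter 2: u=1.523888  f(a)=+3.566e-01  f'(a)=-2.955e+00  a ← 23.188387 − (+3.566e-01/-2.955e+00) = 23.309092
iter 3: u=1.515996  f(a)=+3.164e-03  f'(a)=-2.902e+00  a ← 23.309092 − (+3.164e-03/-2.902e+00) = 23.310182
iter 4: u=1.515926  f(a)=+2.539e-07  f'(a)=-2.902e+00  a ← 23.310182 − (+2.539e-07/-2.902e+00) = 23.310183
iter 5: u=1.515925  f(a)=+1.421e-14  f'(a)=-2.902e+00  a ← 23.310183 − (+1.421e-14/-2.902e+00) = 23.310183
converged: |Δa| < 1e-12 after 5 iterations
sag = a·(cosh(S/(2a)) − 1) = 23.310183·(cosh(1.515925) − 1) = 32.322347
T_max/T_min = cosh(S/(2a)) = 2.386619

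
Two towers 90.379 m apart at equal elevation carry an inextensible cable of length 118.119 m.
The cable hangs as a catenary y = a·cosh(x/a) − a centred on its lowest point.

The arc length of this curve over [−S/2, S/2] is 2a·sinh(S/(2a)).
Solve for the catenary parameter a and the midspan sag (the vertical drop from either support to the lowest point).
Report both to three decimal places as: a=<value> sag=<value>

seed: a₀ = √(S³/(24(L−S))) = √(90.379³/(24·27.740)) = 33.299863
iter 1: u=1.357048  f(a)=+2.669e+00  f'(a)=-1.994e+00  a ← 33.299863 − (+2.669e+00/-1.994e+00) = 34.638619
iter 2: u=1.304599  f(a)=+1.694e-01  f'(a)=-1.748e+00  a ← 34.638619 − (+1.694e-01/-1.748e+00) = 34.735532
iter 3: u=1.300959  f(a)=+7.847e-04  f'(a)=-1.732e+00  a ← 34.735532 − (+7.847e-04/-1.732e+00) = 34.735985
iter 4: u=1.300942  f(a)=+1.701e-08  f'(a)=-1.732e+00  a ← 34.735985 − (+1.701e-08/-1.732e+00) = 34.735985
iter 5: u=1.300942  f(a)=+1.421e-14  f'(a)=-1.732e+00  a ← 34.735985 − (+1.421e-14/-1.732e+00) = 34.735985
converged: |Δa| < 1e-12 after 5 iterations
sag = a·(cosh(S/(2a)) − 1) = 34.735985·(cosh(1.300942) − 1) = 33.781262
T_max/T_min = cosh(S/(2a)) = 1.972515

a=34.736 sag=33.781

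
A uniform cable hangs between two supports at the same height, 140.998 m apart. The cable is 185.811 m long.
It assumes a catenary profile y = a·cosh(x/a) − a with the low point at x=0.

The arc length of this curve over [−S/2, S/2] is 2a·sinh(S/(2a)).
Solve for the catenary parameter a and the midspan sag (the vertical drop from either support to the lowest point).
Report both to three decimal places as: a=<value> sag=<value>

a=53.327 sag=53.795

seed: a₀ = √(S³/(24(L−S))) = √(140.998³/(24·44.813)) = 51.051887
iter 1: u=1.380928  f(a)=+4.472e+00  f'(a)=-2.114e+00  a ← 51.051887 − (+4.472e+00/-2.114e+00) = 53.167347
iter 2: u=1.325983  f(a)=+2.930e-01  f'(a)=-1.845e+00  a ← 53.167347 − (+2.930e-01/-1.845e+00) = 53.326127
iter 3: u=1.322035  f(a)=+1.453e-03  f'(a)=-1.827e+00  a ← 53.326127 − (+1.453e-03/-1.827e+00) = 53.326922
iter 4: u=1.322015  f(a)=+3.610e-08  f'(a)=-1.827e+00  a ← 53.326922 − (+3.610e-08/-1.827e+00) = 53.326922
iter 5: u=1.322015  f(a)=-2.842e-14  f'(a)=-1.827e+00  a ← 53.326922 − (-2.842e-14/-1.827e+00) = 53.326922
converged: |Δa| < 1e-12 after 5 iterations
sag = a·(cosh(S/(2a)) − 1) = 53.326922·(cosh(1.322015) − 1) = 53.795403
T_max/T_min = cosh(S/(2a)) = 2.008785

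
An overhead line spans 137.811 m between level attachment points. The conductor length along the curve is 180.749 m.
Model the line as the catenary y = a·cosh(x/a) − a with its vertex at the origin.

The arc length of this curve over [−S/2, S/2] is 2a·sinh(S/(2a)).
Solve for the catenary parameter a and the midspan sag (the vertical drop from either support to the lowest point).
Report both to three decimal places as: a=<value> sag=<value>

a=52.601 sag=51.967

seed: a₀ = √(S³/(24(L−S))) = √(137.811³/(24·42.938)) = 50.396375
iter 1: u=1.367271  f(a)=+4.197e+00  f'(a)=-2.045e+00  a ← 50.396375 − (+4.197e+00/-2.045e+00) = 52.449035
iter 2: u=1.313761  f(a)=+2.700e-01  f'(a)=-1.789e+00  a ← 52.449035 − (+2.700e-01/-1.789e+00) = 52.599958
iter 3: u=1.309992  f(a)=+1.288e-03  f'(a)=-1.772e+00  a ← 52.599958 − (+1.288e-03/-1.772e+00) = 52.600685
iter 4: u=1.309973  f(a)=+2.961e-08  f'(a)=-1.772e+00  a ← 52.600685 − (+2.961e-08/-1.772e+00) = 52.600685
iter 5: u=1.309973  f(a)=+0.000e+00  f'(a)=-1.772e+00  a ← 52.600685 − (+0.000e+00/-1.772e+00) = 52.600685
converged: |Δa| < 1e-12 after 5 iterations
sag = a·(cosh(S/(2a)) − 1) = 52.600685·(cosh(1.309973) − 1) = 51.966912
T_max/T_min = cosh(S/(2a)) = 1.987951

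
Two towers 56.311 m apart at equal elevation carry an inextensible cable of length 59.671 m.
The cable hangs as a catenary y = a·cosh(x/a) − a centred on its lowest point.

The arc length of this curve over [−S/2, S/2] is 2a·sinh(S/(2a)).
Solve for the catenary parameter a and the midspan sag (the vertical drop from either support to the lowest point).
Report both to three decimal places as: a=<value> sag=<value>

seed: a₀ = √(S³/(24(L−S))) = √(56.311³/(24·3.360)) = 47.055956
iter 1: u=0.598341  f(a)=+6.066e-02  f'(a)=-1.480e-01  a ← 47.055956 − (+6.066e-02/-1.480e-01) = 47.465864
iter 2: u=0.593174  f(a)=+8.018e-04  f'(a)=-1.441e-01  a ← 47.465864 − (+8.018e-04/-1.441e-01) = 47.471428
iter 3: u=0.593104  f(a)=+1.442e-07  f'(a)=-1.440e-01  a ← 47.471428 − (+1.442e-07/-1.440e-01) = 47.471429
iter 4: u=0.593104  f(a)=-7.105e-15  f'(a)=-1.440e-01  a ← 47.471429 − (-7.105e-15/-1.440e-01) = 47.471429
converged: |Δa| < 1e-12 after 4 iterations
sag = a·(cosh(S/(2a)) − 1) = 47.471429·(cosh(0.593104) − 1) = 8.597222
T_max/T_min = cosh(S/(2a)) = 1.181103

a=47.471 sag=8.597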